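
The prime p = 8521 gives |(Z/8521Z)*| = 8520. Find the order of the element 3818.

The order of 3818 must divide p − 1 = 8520 = 2^3 · 3 · 5 · 71.
Divisors: 1, 2, 3, 4, 5, 6, 8, 10, 12, 15, 20, 24, 30, 40, 60, 71, 120, 142, 213, 284, 355, 426, 568, 710, 852, 1065, 1420, 1704, 2130, 2840, 4260, 8520.
Check each in increasing order: 3818^1 ≡ 3818;  3818^2 ≡ 6214;  3818^3 ≡ 2588;  3818^4 ≡ 5145;  3818^5 ≡ 2705;  3818^6 ≡ 238;  3818^8 ≡ 4799;  3818^10 ≡ 6007;  3818^12 ≡ 5518;  3818^15 ≡ 7909;  3818^20 ≡ 6135;  3818^24 ≡ 2791;  3818^30 ≡ 8141;  3818^40 ≡ 968;  3818^60 ≡ 8064;  3818^71 ≡ 1058;  3818^120 ≡ 4345;  3818^142 ≡ 3113;  3818^213 ≡ 4448;  3818^284 ≡ 2392;  3818^355 ≡ 8520;  3818^426 ≡ 7463;  3818^568 ≡ 4073;  3818^710 ≡ 1.
Smallest exponent giving 1 is 710.

710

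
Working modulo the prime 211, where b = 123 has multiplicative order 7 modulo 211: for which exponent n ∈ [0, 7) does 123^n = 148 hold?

2

Successive powers of 123 modulo 211:
  123^0=1  123^1=123  123^2=148
So 123^2 ≡ 148 (mod 211), giving n = 2.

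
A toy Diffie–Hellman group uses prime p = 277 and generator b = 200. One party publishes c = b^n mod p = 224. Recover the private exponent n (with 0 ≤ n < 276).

107

Baby-step giant-step with m = ceil(sqrt(276)) = 17.
Baby table (200^j mod 277 for j=0..16):
  0:1  1:200  2:112  3:240  4:79  5:11  6:261  7:124
  8:147  9:38  10:121  11:101  12:256  13:232  14:141  15:223
  16:3
Giant step factor: 200^(-17) ≡ 271 (mod 277).
Scan 224·271^i mod 277 for i = 0, 1, …:
  i=0: 224   i=1: 41   i=2: 31   i=3: 91
  i=4: 8   i=5: 229   i=6: 11
Match at i=6, j=5: n = 6·17 + 5 = 107.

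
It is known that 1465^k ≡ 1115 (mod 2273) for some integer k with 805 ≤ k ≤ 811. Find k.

807

Compute 1465^805 mod 2273 = 1646, then multiply by 1465 repeatedly:
  1465^805=1646  1465^806=2010  1465^807=1115
Found 1115 at exponent 807.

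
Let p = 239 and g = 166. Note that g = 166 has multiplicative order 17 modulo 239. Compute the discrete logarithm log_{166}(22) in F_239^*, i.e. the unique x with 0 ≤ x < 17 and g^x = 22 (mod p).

Successive powers of 166 modulo 239:
  166^0=1  166^1=166  166^2=71  166^3=75  166^4=22
So 166^4 ≡ 22 (mod 239), giving x = 4.

4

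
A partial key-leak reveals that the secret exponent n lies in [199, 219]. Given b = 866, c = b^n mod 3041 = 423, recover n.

213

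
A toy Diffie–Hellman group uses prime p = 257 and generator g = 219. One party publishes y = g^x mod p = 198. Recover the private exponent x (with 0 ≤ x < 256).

142

Baby-step giant-step with m = ceil(sqrt(256)) = 16.
Baby table (219^j mod 257 for j=0..15):
  0:1  1:219  2:159  3:126  4:95  5:245  6:199  7:148
  8:30  9:145  10:144  11:182  12:23  13:154  14:59  15:71
Giant step factor: 219^(-16) ≡ 2 (mod 257).
Scan 198·2^i mod 257 for i = 0, 1, …:
  i=0: 198   i=1: 139   i=2: 21   i=3: 42
  i=4: 84   i=5: 168   i=6: 79   i=7: 158
  i=8: 59
Match at i=8, j=14: x = 8·16 + 14 = 142.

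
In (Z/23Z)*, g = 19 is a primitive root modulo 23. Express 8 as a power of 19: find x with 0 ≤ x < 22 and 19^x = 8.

Successive powers of 19 modulo 23:
  19^0=1  19^1=19  19^2=16  19^3=5  19^4=3  19^5=11
  19^6=2  19^7=15  19^8=9  19^9=10  19^10=6  19^11=22
  19^12=4  19^13=7  19^14=18  19^15=20  19^16=12  19^17=21
  19^18=8
So 19^18 ≡ 8 (mod 23), giving x = 18.

18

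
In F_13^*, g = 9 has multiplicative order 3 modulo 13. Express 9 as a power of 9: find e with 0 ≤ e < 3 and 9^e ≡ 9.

Successive powers of 9 modulo 13:
  9^0=1  9^1=9
So 9^1 ≡ 9 (mod 13), giving e = 1.

1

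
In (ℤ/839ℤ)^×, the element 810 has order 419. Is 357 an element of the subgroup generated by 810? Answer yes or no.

no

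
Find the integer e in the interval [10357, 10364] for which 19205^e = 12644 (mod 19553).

Compute 19205^10357 mod 19553 = 6592, then multiply by 19205 repeatedly:
  19205^10357=6592  19205^10358=13238  19205^10359=7684  19205^10360=4729  19205^10361=16313
  19205^10362=12999  19205^10363=12644
Found 12644 at exponent 10363.

10363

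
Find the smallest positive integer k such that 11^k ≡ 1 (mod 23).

22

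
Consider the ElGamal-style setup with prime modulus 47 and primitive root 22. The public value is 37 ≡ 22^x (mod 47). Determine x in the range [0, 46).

44

Baby-step giant-step with m = ceil(sqrt(46)) = 7.
Baby table (22^j mod 47 for j=0..6):
  0:1  1:22  2:14  3:26  4:8  5:35  6:18
Giant step factor: 22^(-7) ≡ 40 (mod 47).
Scan 37·40^i mod 47 for i = 0, 1, …:
  i=0: 37   i=1: 23   i=2: 27   i=3: 46
  i=4: 7   i=5: 45   i=6: 14
Match at i=6, j=2: x = 6·7 + 2 = 44.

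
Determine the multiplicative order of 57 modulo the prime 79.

The order of 57 must divide p − 1 = 78 = 2 · 3 · 13.
Divisors: 1, 2, 3, 6, 13, 26, 39, 78.
Check each in increasing order: 57^1 ≡ 57;  57^2 ≡ 10;  57^3 ≡ 17;  57^6 ≡ 52;  57^13 ≡ 78;  57^26 ≡ 1.
Smallest exponent giving 1 is 26.

26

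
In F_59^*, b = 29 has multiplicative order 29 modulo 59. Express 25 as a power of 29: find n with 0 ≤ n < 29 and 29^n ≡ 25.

17

Successive powers of 29 modulo 59:
  29^0=1  29^1=29  29^2=15  29^3=22  29^4=48  29^5=35
  29^6=12  29^7=53  29^8=3  29^9=28  29^10=45  29^11=7
  29^12=26  29^13=46  29^14=36  29^15=41  29^16=9  29^17=25
So 29^17 ≡ 25 (mod 59), giving n = 17.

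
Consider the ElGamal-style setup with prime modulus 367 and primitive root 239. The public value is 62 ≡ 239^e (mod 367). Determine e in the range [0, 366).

Baby-step giant-step with m = ceil(sqrt(366)) = 20.
Baby table (239^j mod 367 for j=0..19):
  0:1  1:239  2:236  3:253  4:279  5:254  6:151  7:123
  8:37  9:35  10:291  11:186  12:47  13:223  14:82  15:147
  16:268  17:194  18:124  19:276
Giant step factor: 239^(-20) ≡ 302 (mod 367).
Scan 62·302^i mod 367 for i = 0, 1, …:
  i=0: 62   i=1: 7   i=2: 279
Match at i=2, j=4: e = 2·20 + 4 = 44.

44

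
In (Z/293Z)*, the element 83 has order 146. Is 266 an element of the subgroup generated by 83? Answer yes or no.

no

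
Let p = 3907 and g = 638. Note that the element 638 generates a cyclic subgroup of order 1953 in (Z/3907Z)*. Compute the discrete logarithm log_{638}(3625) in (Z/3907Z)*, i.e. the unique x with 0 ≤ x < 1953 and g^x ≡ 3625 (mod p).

Baby-step giant-step with m = ceil(sqrt(1953)) = 45.
Baby table (638^j mod 3907 for j=0..44):
  0:1  1:638  2:716  3:3596  4:839  5:23  6:2953  7:840
  8:661  9:3669  10:529  11:1500  12:3692  13:3482  14:2340  15:446
  16:3244  17:2869  18:1946  19:3029  20:2444  21:379  22:3475  23:1781
  24:3248  25:1514  26:903  27:1785  28:1893  29:471  30:3566  31:1234
  32:1985  33:562  34:3019  35:3878  36:1033  37:2678  38:1205  39:3018
  40:3240  41:317  42:2989  43:366  44:2995
Giant step factor: 638^(-45) ≡ 2464 (mod 3907).
Scan 3625·2464^i mod 3907 for i = 0, 1, …:
  i=0: 3625   i=1: 598   i=2: 533   i=3: 560
  i=4: 669   i=5: 3569   i=6: 3266   i=7: 2911
  i=8: 3359   i=9: 1550     …   i=24: 2075
  i=25: 2444
Match at i=25, j=20: x = 25·45 + 20 = 1145.

1145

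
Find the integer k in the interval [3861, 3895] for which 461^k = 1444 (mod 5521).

Compute 461^3861 mod 5521 = 3569, then multiply by 461 repeatedly:
  461^3861=3569  461^3862=51  461^3863=1427  461^3864=848  461^3865=4458
  461^3866=1326  461^3867=3976  461^3868=5485  461^3869=5488  461^3870=1350
  461^3871=3998  461^3872=4585  461^3873=4663  461^3874=1974  461^3875=4570
  461^3876=3269  461^3877=5297  461^3878=1635  461^3879=2879  461^3880=2179
  461^3881=5218  461^3882=3863  461^3883=3081  461^3884=1444
Found 1444 at exponent 3884.

3884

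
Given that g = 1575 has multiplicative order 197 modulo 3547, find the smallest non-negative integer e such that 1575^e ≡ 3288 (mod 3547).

Baby-step giant-step with m = ceil(sqrt(197)) = 15.
Baby table (1575^j mod 3547 for j=0..14):
  0:1  1:1575  2:1272  3:2892  4:552  5:385  6:3385  7:234
  8:3209  9:3247  10:2798  11:1476  12:1415  13:1109  14:1551
Giant step factor: 1575^(-15) ≡ 1512 (mod 3547).
Scan 3288·1512^i mod 3547 for i = 0, 1, …:
  i=0: 3288   i=1: 2109   i=2: 55   i=3: 1579
  i=4: 317   i=5: 459   i=6: 2343   i=7: 2710
  i=8: 735   i=9: 1109
Match at i=9, j=13: e = 9·15 + 13 = 148.

148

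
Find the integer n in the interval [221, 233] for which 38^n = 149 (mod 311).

Compute 38^221 mod 311 = 202, then multiply by 38 repeatedly:
  38^221=202  38^222=212  38^223=281  38^224=104  38^225=220
  38^226=274  38^227=149
Found 149 at exponent 227.

227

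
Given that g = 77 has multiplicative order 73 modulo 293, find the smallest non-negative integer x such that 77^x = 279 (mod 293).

Baby-step giant-step with m = ceil(sqrt(73)) = 9.
Baby table (77^j mod 293 for j=0..8):
  0:1  1:77  2:69  3:39  4:73  5:54  6:56  7:210
  8:55
Giant step factor: 77^(-9) ≡ 141 (mod 293).
Scan 279·141^i mod 293 for i = 0, 1, …:
  i=0: 279   i=1: 77
Match at i=1, j=1: x = 1·9 + 1 = 10.

10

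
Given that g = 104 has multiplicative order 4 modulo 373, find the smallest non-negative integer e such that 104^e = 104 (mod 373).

Successive powers of 104 modulo 373:
  104^0=1  104^1=104
So 104^1 ≡ 104 (mod 373), giving e = 1.

1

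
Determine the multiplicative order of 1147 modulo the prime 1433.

The order of 1147 must divide p − 1 = 1432 = 2^3 · 179.
Divisors: 1, 2, 4, 8, 179, 358, 716, 1432.
Check each in increasing order: 1147^1 ≡ 1147;  1147^2 ≡ 115;  1147^4 ≡ 328;  1147^8 ≡ 109;  1147^179 ≡ 891;  1147^358 ≡ 1432;  1147^716 ≡ 1.
Smallest exponent giving 1 is 716.

716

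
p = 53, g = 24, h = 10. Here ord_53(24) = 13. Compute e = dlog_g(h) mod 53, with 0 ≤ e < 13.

5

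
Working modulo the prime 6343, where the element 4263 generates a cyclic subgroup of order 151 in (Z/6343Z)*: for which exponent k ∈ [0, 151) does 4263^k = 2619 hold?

55

Baby-step giant-step with m = ceil(sqrt(151)) = 13.
Baby table (4263^j mod 6343 for j=0..12):
  0:1  1:4263  2:474  3:3588  4:2671  5:788  6:3797  7:5618
  8:4709  9:5215  10:5673  11:4483  12:5913
Giant step factor: 4263^(-13) ≡ 5143 (mod 6343).
Scan 2619·5143^i mod 6343 for i = 0, 1, …:
  i=0: 2619   i=1: 3328   i=2: 2490   i=3: 5896
  i=4: 3588
Match at i=4, j=3: k = 4·13 + 3 = 55.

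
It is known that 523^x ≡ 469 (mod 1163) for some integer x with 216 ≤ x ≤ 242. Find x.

Compute 523^216 mod 1163 = 1041, then multiply by 523 repeatedly:
  523^216=1041  523^217=159  523^218=584  523^219=726  523^220=560
  523^221=967  523^222=999  523^223=290  523^224=480  523^225=995
  523^226=524  523^227=747  523^228=1076  523^229=1019  523^230=283
  523^231=308  523^232=590  523^233=375  523^234=741  523^235=264
  523^236=838  523^237=986  523^238=469
Found 469 at exponent 238.

238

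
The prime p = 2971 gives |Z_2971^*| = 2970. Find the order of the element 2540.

The order of 2540 must divide p − 1 = 2970 = 2 · 3^3 · 5 · 11.
Divisors: 1, 2, 3, 5, 6, 9, 10, 11, 15, 18, 22, 27, 30, 33, 45, 54, 55, 66, 90, 99, 110, 135, 165, 198, 270, 297, 330, 495, 594, 990, 1485, 2970.
Check each in increasing order: 2540^1 ≡ 2540;  2540^2 ≡ 1559;  2540^3 ≡ 2488;  2540^5 ≡ 1637;  2540^6 ≡ 1551;  2540^9 ≡ 2530;  2540^10 ≡ 2898;  2540^11 ≡ 1753;  2540^15 ≡ 2310;  2540^18 ≡ 1366;  2540^22 ≡ 995;  2540^27 ≡ 707;  2540^30 ≡ 184;  2540^33 ≡ 258;  2540^45 ≡ 187;  2540^54 ≡ 721;  2540^55 ≡ 1204;  2540^66 ≡ 1202;  2540^90 ≡ 2288;  2540^99 ≡ 1132;  2540^110 ≡ 2739;  2540^135 ≡ 32;  2540^165 ≡ 2917;  2540^198 ≡ 923;  2540^270 ≡ 1024;  2540^297 ≡ 2015;  2540^330 ≡ 2916;  2540^495 ≡ 2970;  2540^594 ≡ 1839;  2540^990 ≡ 1.
Smallest exponent giving 1 is 990.

990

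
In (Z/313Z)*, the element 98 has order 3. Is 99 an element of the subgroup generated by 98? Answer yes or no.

no

⟨98⟩ has order 3; its elements mod 313 are {1, 98, 214}.
99 is not in this set.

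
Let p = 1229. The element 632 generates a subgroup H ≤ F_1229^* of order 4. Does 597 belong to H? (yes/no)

⟨632⟩ has order 4; its elements mod 1229 are {1, 597, 632, 1228}.
597 is in this set.

yes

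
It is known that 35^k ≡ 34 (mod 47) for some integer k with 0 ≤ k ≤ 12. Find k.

Compute 35^0 mod 47 = 1, then multiply by 35 repeatedly:
  35^0=1  35^1=35  35^2=3  35^3=11  35^4=9
  35^5=33  35^6=27  35^7=5  35^8=34
Found 34 at exponent 8.

8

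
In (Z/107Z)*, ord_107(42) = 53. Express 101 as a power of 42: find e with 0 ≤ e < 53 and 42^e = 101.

42

Baby-step giant-step with m = ceil(sqrt(53)) = 8.
Baby table (42^j mod 107 for j=0..7):
  0:1  1:42  2:52  3:44  4:29  5:41  6:10  7:99
Giant step factor: 42^(-8) ≡ 57 (mod 107).
Scan 101·57^i mod 107 for i = 0, 1, …:
  i=0: 101   i=1: 86   i=2: 87   i=3: 37
  i=4: 76   i=5: 52
Match at i=5, j=2: e = 5·8 + 2 = 42.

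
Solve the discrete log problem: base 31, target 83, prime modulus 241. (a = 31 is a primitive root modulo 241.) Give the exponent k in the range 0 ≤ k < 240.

28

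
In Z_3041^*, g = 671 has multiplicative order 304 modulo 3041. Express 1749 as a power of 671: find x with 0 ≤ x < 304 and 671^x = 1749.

Baby-step giant-step with m = ceil(sqrt(304)) = 18.
Baby table (671^j mod 3041 for j=0..17):
  0:1  1:671  2:173  3:525  4:2560  5:2636  6:1935  7:2919
  8:245  9:181  10:2852  11:903  12:754  13:1128  14:2720  15:520
  16:2246  17:1771
Giant step factor: 671^(-18) ≡ 974 (mod 3041).
Scan 1749·974^i mod 3041 for i = 0, 1, …:
  i=0: 1749   i=1: 566   i=2: 863   i=3: 1246
  i=4: 245
Match at i=4, j=8: x = 4·18 + 8 = 80.

80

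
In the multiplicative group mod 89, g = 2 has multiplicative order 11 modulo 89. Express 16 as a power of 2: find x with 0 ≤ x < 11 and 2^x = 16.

Successive powers of 2 modulo 89:
  2^0=1  2^1=2  2^2=4  2^3=8  2^4=16
So 2^4 ≡ 16 (mod 89), giving x = 4.

4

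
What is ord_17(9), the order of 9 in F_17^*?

8

The order of 9 must divide p − 1 = 16 = 2^4.
Divisors: 1, 2, 4, 8, 16.
Check each in increasing order: 9^1 ≡ 9;  9^2 ≡ 13;  9^4 ≡ 16;  9^8 ≡ 1.
Smallest exponent giving 1 is 8.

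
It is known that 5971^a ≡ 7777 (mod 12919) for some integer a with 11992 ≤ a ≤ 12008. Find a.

12002

Compute 5971^11992 mod 12919 = 68, then multiply by 5971 repeatedly:
  5971^11992=68  5971^11993=5539  5971^11994=729  5971^11995=12075  5971^11996=11805
  5971^11997=1591  5971^11998=4396  5971^11999=10027  5971^12000=4571  5971^12001=8513
  5971^12002=7777
Found 7777 at exponent 12002.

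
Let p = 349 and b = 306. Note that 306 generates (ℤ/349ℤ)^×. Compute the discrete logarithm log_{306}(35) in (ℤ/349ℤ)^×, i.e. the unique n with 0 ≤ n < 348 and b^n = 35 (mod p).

Baby-step giant-step with m = ceil(sqrt(348)) = 19.
Baby table (306^j mod 349 for j=0..18):
  0:1  1:306  2:104  3:65  4:346  5:129  6:37  7:154
  8:9  9:311  10:238  11:236  12:322  13:114  14:333  15:339
  16:81  17:7  18:48
Giant step factor: 306^(-19) ≡ 128 (mod 349).
Scan 35·128^i mod 349 for i = 0, 1, …:
  i=0: 35   i=1: 292   i=2: 33   i=3: 36
  i=4: 71   i=5: 14   i=6: 47   i=7: 83
  i=8: 154
Match at i=8, j=7: n = 8·19 + 7 = 159.

159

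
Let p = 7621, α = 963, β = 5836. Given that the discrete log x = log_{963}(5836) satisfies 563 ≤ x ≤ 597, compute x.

590

Compute 963^563 mod 7621 = 6999, then multiply by 963 repeatedly:
  963^563=6999  963^564=3073  963^565=2351  963^566=576  963^567=5976
  963^568=1033  963^569=4049  963^570=4856  963^571=4655  963^572=1617
  963^573=2487  963^574=1987  963^575=610  963^576=613  963^577=3502
  963^578=3944  963^579=2814  963^580=4427  963^581=3062  963^582=7000
  963^583=4036  963^584=7579  963^585=5280  963^586=1433  963^587=578
  963^588=281  963^589=3868  963^590=5836
Found 5836 at exponent 590.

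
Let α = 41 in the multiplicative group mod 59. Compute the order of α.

The order of 41 must divide p − 1 = 58 = 2 · 29.
Divisors: 1, 2, 29, 58.
Check each in increasing order: 41^1 ≡ 41;  41^2 ≡ 29;  41^29 ≡ 1.
Smallest exponent giving 1 is 29.

29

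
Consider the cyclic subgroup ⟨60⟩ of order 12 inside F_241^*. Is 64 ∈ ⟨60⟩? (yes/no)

yes

⟨60⟩ has order 12; its elements mod 241 are {1, 4, 15, 16, 60, 64, 177, 181, 225, 226, 237, 240}.
64 is in this set.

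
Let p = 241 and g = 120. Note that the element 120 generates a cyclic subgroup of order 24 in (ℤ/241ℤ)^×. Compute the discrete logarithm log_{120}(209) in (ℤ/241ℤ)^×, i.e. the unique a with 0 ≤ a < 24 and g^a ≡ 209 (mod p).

Successive powers of 120 modulo 241:
  120^0=1  120^1=120  120^2=181  120^3=30  120^4=226  120^5=128
  120^6=177  120^7=32  120^8=225  120^9=8  120^10=237  120^11=2
  120^12=240  120^13=121  120^14=60  120^15=211  120^16=15  120^17=113
  120^18=64  120^19=209
So 120^19 ≡ 209 (mod 241), giving a = 19.

19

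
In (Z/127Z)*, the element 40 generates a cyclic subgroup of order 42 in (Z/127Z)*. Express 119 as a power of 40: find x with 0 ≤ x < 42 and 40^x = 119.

3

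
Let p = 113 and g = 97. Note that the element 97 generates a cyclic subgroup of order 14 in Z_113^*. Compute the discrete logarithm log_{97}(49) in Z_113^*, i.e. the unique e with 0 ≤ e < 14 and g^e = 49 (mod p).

Successive powers of 97 modulo 113:
  97^0=1  97^1=97  97^2=30  97^3=85  97^4=109  97^5=64
  97^6=106  97^7=112  97^8=16  97^9=83  97^10=28  97^11=4
  97^12=49
So 97^12 ≡ 49 (mod 113), giving e = 12.

12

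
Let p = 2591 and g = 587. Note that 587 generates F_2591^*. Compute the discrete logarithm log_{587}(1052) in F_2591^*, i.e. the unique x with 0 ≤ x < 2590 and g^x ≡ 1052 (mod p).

2302

Baby-step giant-step with m = ceil(sqrt(2590)) = 51.
Baby table (587^j mod 2591 for j=0..50):
  0:1  1:587  2:2557  3:770  4:1156  5:2321  6:2152  7:1407
  8:1971  9:1391  10:352  11:1935  12:987  13:1576  14:125  15:827
  16:932  17:383  18:1995  19:2524  20:2127  21:2278  22:230  23:278
  24:2544  25:912  26:1598  27:84  28:79  29:2326  30:2496  31:1237
  32:639  33:1989  34:1593  35:2331  36:249  37:1067  38:1898  39:2587
  40:243  41:136  42:2102  43:558  44:1080  45:1756  46:2145  47:2480
  48:2209  49:1183  50:33
Giant step factor: 587^(-51) ≡ 653 (mod 2591).
Scan 1052·653^i mod 2591 for i = 0, 1, …:
  i=0: 1052   i=1: 341   i=2: 2438   i=3: 1140
  i=4: 803   i=5: 977   i=6: 595   i=7: 2476
  i=8: 44   i=9: 231     …   i=44: 268
  i=45: 1407
Match at i=45, j=7: x = 45·51 + 7 = 2302.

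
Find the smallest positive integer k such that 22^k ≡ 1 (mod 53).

The order of 22 must divide p − 1 = 52 = 2^2 · 13.
Divisors: 1, 2, 4, 13, 26, 52.
Check each in increasing order: 22^1 ≡ 22;  22^2 ≡ 7;  22^4 ≡ 49;  22^13 ≡ 23;  22^26 ≡ 52;  22^52 ≡ 1.
Smallest exponent giving 1 is 52.

52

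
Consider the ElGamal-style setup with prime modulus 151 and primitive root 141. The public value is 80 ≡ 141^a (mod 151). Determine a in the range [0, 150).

Baby-step giant-step with m = ceil(sqrt(150)) = 13.
Baby table (141^j mod 151 for j=0..12):
  0:1  1:141  2:100  3:57  4:34  5:113  6:78  7:126
  8:99  9:67  10:85  11:56  12:44
Giant step factor: 141^(-13) ≡ 93 (mod 151).
Scan 80·93^i mod 151 for i = 0, 1, …:
  i=0: 80   i=1: 41   i=2: 38   i=3: 61
  i=4: 86   i=5: 146   i=6: 139   i=7: 92
  i=8: 100
Match at i=8, j=2: a = 8·13 + 2 = 106.

106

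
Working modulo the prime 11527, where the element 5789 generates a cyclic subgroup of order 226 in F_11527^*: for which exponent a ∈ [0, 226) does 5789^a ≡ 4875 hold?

Baby-step giant-step with m = ceil(sqrt(226)) = 16.
Baby table (5789^j mod 11527 for j=0..15):
  0:1  1:5789  2:3532  3:9377  4:2810  5:2493  6:173  7:10175
  8:105  9:8441  10:1996  11:4790  12:6875  13:8171  14:6638  15:7891
Giant step factor: 5789^(-16) ≡ 7279 (mod 11527).
Scan 4875·7279^i mod 11527 for i = 0, 1, …:
  i=0: 4875   i=1: 5019   i=2: 4238   i=3: 2150
  i=4: 7711   i=5: 3406   i=6: 9224   i=7: 8248
  i=8: 4576   i=9: 7201   i=10: 2810
Match at i=10, j=4: a = 10·16 + 4 = 164.

164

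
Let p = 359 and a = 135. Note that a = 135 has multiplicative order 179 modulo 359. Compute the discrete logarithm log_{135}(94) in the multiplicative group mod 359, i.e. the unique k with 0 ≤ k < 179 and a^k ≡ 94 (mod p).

17

Baby-step giant-step with m = ceil(sqrt(179)) = 14.
Baby table (135^j mod 359 for j=0..13):
  0:1  1:135  2:275  3:148  4:235  5:133  6:5  7:316
  8:298  9:22  10:98  11:306  12:25  13:144
Giant step factor: 135^(-14) ≡ 246 (mod 359).
Scan 94·246^i mod 359 for i = 0, 1, …:
  i=0: 94   i=1: 148
Match at i=1, j=3: k = 1·14 + 3 = 17.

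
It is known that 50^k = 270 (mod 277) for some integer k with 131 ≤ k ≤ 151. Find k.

140

Compute 50^131 mod 277 = 127, then multiply by 50 repeatedly:
  50^131=127  50^132=256  50^133=58  50^134=130  50^135=129
  50^136=79  50^137=72  50^138=276  50^139=227  50^140=270
Found 270 at exponent 140.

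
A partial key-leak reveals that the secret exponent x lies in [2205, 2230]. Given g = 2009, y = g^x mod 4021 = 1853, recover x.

Compute 2009^2205 mod 4021 = 1534, then multiply by 2009 repeatedly:
  2009^2205=1534  2009^2206=1720  2009^2207=1441  2009^2208=3870  2009^2209=2237
  2009^2210=2676  2009^2211=7  2009^2212=2000  2009^2213=1021  2009^2214=479
  2009^2215=1292  2009^2216=2083  2009^2217=2907  2009^2218=1671  2009^2219=3525
  2009^2220=744  2009^2221=2905  2009^2222=1674  2009^2223=1510  2009^2224=1756
  2009^2225=1387  2009^2226=3951  2009^2227=105  2009^2228=1853
Found 1853 at exponent 2228.

2228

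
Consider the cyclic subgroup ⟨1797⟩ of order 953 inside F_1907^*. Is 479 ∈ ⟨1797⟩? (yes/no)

yes

479 ∈ ⟨1797⟩ iff 479^953 ≡ 1 (mod 1907), since |⟨1797⟩| = 953.
479^953 mod 1907 = 1.
Since 1 = 1, 479 lies in the subgroup.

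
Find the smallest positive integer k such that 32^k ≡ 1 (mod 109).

36

The order of 32 must divide p − 1 = 108 = 2^2 · 3^3.
Divisors: 1, 2, 3, 4, 6, 9, 12, 18, 27, 36, 54, 108.
Check each in increasing order: 32^1 ≡ 32;  32^2 ≡ 43;  32^3 ≡ 68;  32^4 ≡ 105;  32^6 ≡ 46;  32^9 ≡ 76;  32^12 ≡ 45;  32^18 ≡ 108;  32^27 ≡ 33;  32^36 ≡ 1.
Smallest exponent giving 1 is 36.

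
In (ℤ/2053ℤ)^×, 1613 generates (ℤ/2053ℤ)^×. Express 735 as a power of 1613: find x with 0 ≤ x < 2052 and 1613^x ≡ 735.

Baby-step giant-step with m = ceil(sqrt(2052)) = 46.
Baby table (1613^j mod 2053 for j=0..45):
  0:1  1:1613  2:618  3:1129  4:66  5:1755  6:1781  7:606
  8:250  9:862  10:525  11:989  12:76  13:1461  14:1802  15:1631
  16:910  17:1988  18:1911  19:890  20:523  21:1869  22:893  23:1256
  24:1670  25:174  26:1454  27:776  28:1411  29:1219  30:1526  31:1944
  32:741  33:387  34:119  35:1018  36:1687  37:906  38:1695  39:1492
  40:480  41:259  42:1008  43:1981  44:885  45:670
Giant step factor: 1613^(-46) ≡ 1863 (mod 2053).
Scan 735·1863^i mod 2053 for i = 0, 1, …:
  i=0: 735   i=1: 2007   i=2: 528   i=3: 277
  i=4: 748   i=5: 1590   i=6: 1744   i=7: 1226
  i=8: 1102   i=9: 26   i=10: 1219
Match at i=10, j=29: x = 10·46 + 29 = 489.

489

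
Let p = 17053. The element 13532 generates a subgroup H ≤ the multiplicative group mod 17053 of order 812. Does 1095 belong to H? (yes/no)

yes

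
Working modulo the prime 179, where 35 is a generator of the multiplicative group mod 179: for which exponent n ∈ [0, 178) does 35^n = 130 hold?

Baby-step giant-step with m = ceil(sqrt(178)) = 14.
Baby table (35^j mod 179 for j=0..13):
  0:1  1:35  2:151  3:94  4:68  5:53  6:65  7:127
  8:149  9:24  10:124  11:44  12:108  13:21
Giant step factor: 35^(-14) ≡ 66 (mod 179).
Scan 130·66^i mod 179 for i = 0, 1, …:
  i=0: 130   i=1: 167   i=2: 103   i=3: 175
  i=4: 94
Match at i=4, j=3: n = 4·14 + 3 = 59.

59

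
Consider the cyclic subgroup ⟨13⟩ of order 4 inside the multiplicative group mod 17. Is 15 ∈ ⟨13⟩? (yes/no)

no

⟨13⟩ has order 4; its elements mod 17 are {1, 4, 13, 16}.
15 is not in this set.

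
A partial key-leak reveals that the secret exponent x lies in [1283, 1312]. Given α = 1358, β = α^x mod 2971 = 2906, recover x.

1300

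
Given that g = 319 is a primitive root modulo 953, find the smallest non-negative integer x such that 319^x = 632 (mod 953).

416

Baby-step giant-step with m = ceil(sqrt(952)) = 31.
Baby table (319^j mod 953 for j=0..30):
  0:1  1:319  2:743  3:673  4:262  5:667  6:254  7:21
  8:28  9:355  10:791  11:737  12:665  13:569  14:441  15:588
  16:784  17:410  18:229  19:623  20:513  21:684  22:912  23:263
  24:33  25:44  26:694  27:290  28:69  29:92  30:758
Giant step factor: 319^(-31) ≡ 942 (mod 953).
Scan 632·942^i mod 953 for i = 0, 1, …:
  i=0: 632   i=1: 672   i=2: 232   i=3: 307
  i=4: 435   i=5: 933   i=6: 220   i=7: 439
  i=8: 889   i=9: 704   i=10: 833   i=11: 367
  i=12: 728   i=13: 569
Match at i=13, j=13: x = 13·31 + 13 = 416.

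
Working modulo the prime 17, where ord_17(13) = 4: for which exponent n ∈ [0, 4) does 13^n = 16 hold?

2

Successive powers of 13 modulo 17:
  13^0=1  13^1=13  13^2=16
So 13^2 ≡ 16 (mod 17), giving n = 2.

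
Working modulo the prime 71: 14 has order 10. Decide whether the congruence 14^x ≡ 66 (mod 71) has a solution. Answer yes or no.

yes

⟨14⟩ has order 10; its elements mod 71 are {1, 5, 14, 17, 25, 46, 54, 57, 66, 70}.
66 is in this set.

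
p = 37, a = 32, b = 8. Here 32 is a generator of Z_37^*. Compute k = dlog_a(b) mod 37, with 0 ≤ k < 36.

15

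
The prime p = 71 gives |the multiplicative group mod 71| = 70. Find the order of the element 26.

14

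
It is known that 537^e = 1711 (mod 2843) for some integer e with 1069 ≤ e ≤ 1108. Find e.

1076

Compute 537^1069 mod 2843 = 1976, then multiply by 537 repeatedly:
  537^1069=1976  537^1070=673  537^1071=340  537^1072=628  537^1073=1762
  537^1074=2318  537^1075=2375  537^1076=1711
Found 1711 at exponent 1076.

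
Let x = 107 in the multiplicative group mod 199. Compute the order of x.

6

The order of 107 must divide p − 1 = 198 = 2 · 3^2 · 11.
Divisors: 1, 2, 3, 6, 9, 11, 18, 22, 33, 66, 99, 198.
Check each in increasing order: 107^1 ≡ 107;  107^2 ≡ 106;  107^3 ≡ 198;  107^6 ≡ 1.
Smallest exponent giving 1 is 6.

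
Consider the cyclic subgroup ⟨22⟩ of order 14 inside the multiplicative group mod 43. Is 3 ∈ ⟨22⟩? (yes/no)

no

3 ∈ ⟨22⟩ iff 3^14 ≡ 1 (mod 43), since |⟨22⟩| = 14.
3^14 mod 43 = 36.
Since 36 ≠ 1, 3 does not lie in the subgroup.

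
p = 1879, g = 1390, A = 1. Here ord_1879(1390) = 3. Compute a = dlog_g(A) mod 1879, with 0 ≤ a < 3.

0

Successive powers of 1390 modulo 1879:
  1390^0=1
So 1390^0 ≡ 1 (mod 1879), giving a = 0.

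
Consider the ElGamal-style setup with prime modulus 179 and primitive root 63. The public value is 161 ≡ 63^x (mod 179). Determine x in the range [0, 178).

Baby-step giant-step with m = ceil(sqrt(178)) = 14.
Baby table (63^j mod 179 for j=0..13):
  0:1  1:63  2:31  3:163  4:66  5:41  6:77  7:18
  8:60  9:21  10:70  11:114  12:22  13:133
Giant step factor: 63^(-14) ≡ 100 (mod 179).
Scan 161·100^i mod 179 for i = 0, 1, …:
  i=0: 161   i=1: 169   i=2: 74   i=3: 61
  i=4: 14   i=5: 147   i=6: 22
Match at i=6, j=12: x = 6·14 + 12 = 96.

96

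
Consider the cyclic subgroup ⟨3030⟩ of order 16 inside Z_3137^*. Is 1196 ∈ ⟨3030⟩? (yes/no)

⟨3030⟩ has order 16; its elements mod 3137 are {1, 56, 107, 282, 645, 1099, 1196, 1524, 1613, 1941, 2038, 2492, 2855, 3030, 3081, 3136}.
1196 is in this set.

yes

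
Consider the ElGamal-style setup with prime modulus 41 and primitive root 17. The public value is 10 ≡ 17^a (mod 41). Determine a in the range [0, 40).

16

Successive powers of 17 modulo 41:
  17^0=1  17^1=17  17^2=2  17^3=34  17^4=4  17^5=27
  17^6=8  17^7=13  17^8=16  17^9=26  17^10=32  17^11=11
  17^12=23  17^13=22  17^14=5  17^15=3  17^16=10
So 17^16 ≡ 10 (mod 41), giving a = 16.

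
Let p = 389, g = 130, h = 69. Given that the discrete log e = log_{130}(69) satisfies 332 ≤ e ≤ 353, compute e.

344

Compute 130^332 mod 389 = 344, then multiply by 130 repeatedly:
  130^332=344  130^333=374  130^334=384  130^335=128  130^336=302
  130^337=360  130^338=120  130^339=40  130^340=143  130^341=307
  130^342=232  130^343=207  130^344=69
Found 69 at exponent 344.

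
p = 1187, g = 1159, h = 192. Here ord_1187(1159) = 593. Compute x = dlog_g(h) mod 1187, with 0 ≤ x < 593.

147

Baby-step giant-step with m = ceil(sqrt(593)) = 25.
Baby table (1159^j mod 1187 for j=0..24):
  0:1  1:1159  2:784  3:601  4:977  5:1132  6:353  7:799
  8:181  9:867  10:651  11:764  12:1161  13:728  14:982  15:992
  16:712  17:243  18:318  19:592  20:42  21:11  22:879  23:315
  24:676
Giant step factor: 1159^(-25) ≡ 983 (mod 1187).
Scan 192·983^i mod 1187 for i = 0, 1, …:
  i=0: 192   i=1: 3   i=2: 575   i=3: 213
  i=4: 467   i=5: 879
Match at i=5, j=22: x = 5·25 + 22 = 147.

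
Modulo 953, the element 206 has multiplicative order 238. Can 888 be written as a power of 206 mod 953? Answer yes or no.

no

888 ∈ ⟨206⟩ iff 888^238 ≡ 1 (mod 953), since |⟨206⟩| = 238.
888^238 mod 953 = 511.
Since 511 ≠ 1, 888 does not lie in the subgroup.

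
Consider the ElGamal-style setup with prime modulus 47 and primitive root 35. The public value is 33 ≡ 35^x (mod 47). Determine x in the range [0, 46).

5

Baby-step giant-step with m = ceil(sqrt(46)) = 7.
Baby table (35^j mod 47 for j=0..6):
  0:1  1:35  2:3  3:11  4:9  5:33  6:27
Giant step factor: 35^(-7) ≡ 19 (mod 47).
Scan 33·19^i mod 47 for i = 0, 1, …:
  i=0: 33
Match at i=0, j=5: x = 0·7 + 5 = 5.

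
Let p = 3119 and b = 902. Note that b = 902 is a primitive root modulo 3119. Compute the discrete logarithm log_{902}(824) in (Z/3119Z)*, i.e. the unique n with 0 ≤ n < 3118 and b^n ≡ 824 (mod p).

Baby-step giant-step with m = ceil(sqrt(3118)) = 56.
Baby table (902^j mod 3119 for j=0..55):
  0:1  1:902  2:2664  3:1298  4:1171  5:2020  6:544  7:1005
  8:2000  9:1218  10:748  11:992  12:2750  13:895  14:2588  15:1364
  16:1442  17:61  18:1999  19:316  20:1203  21:2813  22:1579  23:1994
  24:2044  25:359  26:2561  27:1962  28:1251  29:2443  30:1572  31:1918
  32:2110  33:630  34:602  35:298  36:562  37:1646  38:48  39:2749
  40:3112  41:3043  42:66  43:271  44:1160  45:1455  46:2430  47:2322
  48:1595  49:831  50:1002  51:2413  52:2583  53:3092  54:598  55:2928
Giant step factor: 902^(-56) ≡ 1824 (mod 3119).
Scan 824·1824^i mod 3119 for i = 0, 1, …:
  i=0: 824   i=1: 2737   i=2: 1888   i=3: 336
  i=4: 1540   i=5: 1860   i=6: 2287   i=7: 1385
  i=8: 2969   i=9: 872     …   i=31: 1613
  i=32: 895
Match at i=32, j=13: n = 32·56 + 13 = 1805.

1805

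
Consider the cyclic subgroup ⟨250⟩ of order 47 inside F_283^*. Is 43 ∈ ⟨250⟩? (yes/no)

43 ∈ ⟨250⟩ iff 43^47 ≡ 1 (mod 283), since |⟨250⟩| = 47.
43^47 mod 283 = 282.
Since 282 ≠ 1, 43 does not lie in the subgroup.

no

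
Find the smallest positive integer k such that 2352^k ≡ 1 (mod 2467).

The order of 2352 must divide p − 1 = 2466 = 2 · 3^2 · 137.
Divisors: 1, 2, 3, 6, 9, 18, 137, 274, 411, 822, 1233, 2466.
Check each in increasing order: 2352^1 ≡ 2352;  2352^2 ≡ 890;  2352^3 ≡ 1264;  2352^6 ≡ 1547;  2352^9 ≡ 1544;  2352^18 ≡ 814;  2352^137 ≡ 217;  2352^274 ≡ 216;  2352^411 ≡ 2466;  2352^822 ≡ 1.
Smallest exponent giving 1 is 822.

822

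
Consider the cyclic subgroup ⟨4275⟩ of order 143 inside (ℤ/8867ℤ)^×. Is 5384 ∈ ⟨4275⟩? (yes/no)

5384 ∈ ⟨4275⟩ iff 5384^143 ≡ 1 (mod 8867), since |⟨4275⟩| = 143.
5384^143 mod 8867 = 1.
Since 1 = 1, 5384 lies in the subgroup.

yes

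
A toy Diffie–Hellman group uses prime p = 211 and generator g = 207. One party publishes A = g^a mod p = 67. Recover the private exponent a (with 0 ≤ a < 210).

45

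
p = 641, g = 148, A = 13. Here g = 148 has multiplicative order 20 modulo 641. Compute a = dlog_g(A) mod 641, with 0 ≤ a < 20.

19

Successive powers of 148 modulo 641:
  148^0=1  148^1=148  148^2=110  148^3=255  148^4=562  148^5=487
  148^6=284  148^7=367  148^8=472  148^9=628  148^10=640  148^11=493
  148^12=531  148^13=386  148^14=79  148^15=154  148^16=357  148^17=274
  148^18=169  148^19=13
So 148^19 ≡ 13 (mod 641), giving a = 19.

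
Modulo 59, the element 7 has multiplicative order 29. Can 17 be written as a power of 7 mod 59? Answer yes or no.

yes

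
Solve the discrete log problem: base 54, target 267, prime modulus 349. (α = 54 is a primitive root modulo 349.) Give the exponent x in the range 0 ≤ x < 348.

217

Baby-step giant-step with m = ceil(sqrt(348)) = 19.
Baby table (54^j mod 349 for j=0..18):
  0:1  1:54  2:124  3:65  4:20  5:33  6:37  7:253
  8:51  9:311  10:42  11:174  12:322  13:287  14:142  15:339
  16:158  17:156  18:48
Giant step factor: 54^(-19) ≡ 260 (mod 349).
Scan 267·260^i mod 349 for i = 0, 1, …:
  i=0: 267   i=1: 318   i=2: 316   i=3: 145
  i=4: 8   i=5: 335   i=6: 199   i=7: 88
  i=8: 195   i=9: 95   i=10: 270   i=11: 51
Match at i=11, j=8: x = 11·19 + 8 = 217.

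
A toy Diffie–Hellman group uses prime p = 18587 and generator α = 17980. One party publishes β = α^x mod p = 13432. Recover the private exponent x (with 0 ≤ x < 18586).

Baby-step giant-step with m = ceil(sqrt(18586)) = 137.
Baby table (17980^j mod 18587 for j=0..136):
  0:1  1:17980  2:15296  3:8828  4:13047  5:17120  6:16880  7:13864
  8:4463  9:4661  10:14584  11:13511  12:14277  13:13990  14:2329  15:17496
  16:11692  17:3190  18:15305  19:3365  20:2015  21:3637  22:4194  23:661
  24:7687  25:17915  26:17577  27:18286  28:15424  29:5480  30:713  31:13297
  32:14066  33:11958  34:9011  35:13488  36:9651  37:15335  38:3742  39:14807
  40:8259  41:5277  42:12412  43:12238  44:6334  45:2771  46:9420  47:6856
  48:1896  49:1522  50:5496  51:9588  52:16402  53:6618  54:16253  55:4126
  56:4763  57:8431  58:12395  59:3970  60:6520  61:1391  62:10665  63:13208
  64:12328  65:7465  66:3973  67:4699  68:10105  69:18562  70:15175  71:7927
  72:2344  73:8391  74:18088  75:5501  76:6553  77:18534  78:13584  79:7140
  80:15378  81:14815  82:3403  83:16123  84:8688  85:5092  86:13185  87:7702
  88:8810  89:5386  90:2010  91:6672  92:2062  93:12282  94:16800  95:6663
  96:7525  97:4727  98:11696  99:762  100:2141  101:1503  102:17029  103:16356
  104:15953  105:356  106:6952  107:17972  108:1565  109:16569  110:16771  111:5679
  112:10029  113:8933  114:5073  115:6131  116:14470  117:8361  118:17711  119:11296
  120:1931  121:17451  122:1833  123:2589  124:8372  125:11034  126:12269  127:6104
  128:12272  129:4283  130:2399  131:12180  132:4366  133:7779  134:17832  135:12197
  136:12634
Giant step factor: 17980^(-137) ≡ 6274 (mod 18587).
Scan 13432·6274^i mod 18587 for i = 0, 1, …:
  i=0: 13432   i=1: 17497   i=2: 1356   i=3: 13285
  i=4: 5982   i=5: 3915   i=6: 9283   i=7: 8471
  i=8: 6821   i=9: 7680   i=10: 6816   i=11: 13484
  i=12: 9179   i=13: 6520
Match at i=13, j=60: x = 13·137 + 60 = 1841.

1841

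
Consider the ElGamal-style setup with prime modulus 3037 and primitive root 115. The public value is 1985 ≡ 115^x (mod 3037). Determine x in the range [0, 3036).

718

Baby-step giant-step with m = ceil(sqrt(3036)) = 56.
Baby table (115^j mod 3037 for j=0..55):
  0:1  1:115  2:1077  3:2375  4:2832  5:721  6:916  7:2082
  8:2544  9:1008  10:514  11:1407  12:844  13:2913  14:925  15:80
  16:89  17:1124  18:1706  19:1822  20:3014  21:392  22:2562  23:41
  24:1678  25:1639  26:191  27:706  28:2228  29:1112  30:326  31:1046
  32:1847  33:2852  34:3021  35:1197  36:990  37:1481  38:243  39:612
  40:529  41:95  42:1814  43:2094  44:887  45:1784  46:1681  47:1984
  48:385  49:1757  50:1613  51:238  52:37  53:1218  54:368  55:2839
Giant step factor: 115^(-56) ≡ 810 (mod 3037).
Scan 1985·810^i mod 3037 for i = 0, 1, …:
  i=0: 1985   i=1: 1277   i=2: 1790   i=3: 1251
  i=4: 1989   i=5: 1480   i=6: 2222   i=7: 1916
  i=8: 53   i=9: 412   i=10: 2687   i=11: 1978
  i=12: 1681
Match at i=12, j=46: x = 12·56 + 46 = 718.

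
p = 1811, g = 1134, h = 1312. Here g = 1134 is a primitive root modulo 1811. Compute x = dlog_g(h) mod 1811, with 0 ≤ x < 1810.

Baby-step giant-step with m = ceil(sqrt(1810)) = 43.
Baby table (1134^j mod 1811 for j=0..42):
  0:1  1:1134  2:146  3:763  4:1395  5:927  6:838  7:1328
  8:1011  9:111  10:915  11:1718  12:1387  13:910  14:1481  15:657
  16:717  17:1750  18:1455  19:149  20:543  21:22  22:1405  23:1401
  24:487  25:1714  26:473  27:326  28:240  29:510  30:631  31:209
  32:1576  33:1538  34:99  35:1795  36:1777  37:1286  38:469  39:1223
  40:1467  41:1080  42:484
Giant step factor: 1134^(-43) ≡ 1119 (mod 1811).
Scan 1312·1119^i mod 1811 for i = 0, 1, …:
  i=0: 1312   i=1: 1218   i=2: 1070   i=3: 259
  i=4: 61   i=5: 1252   i=6: 1085   i=7: 745
  i=8: 595   i=9: 1168     …   i=24: 217
  i=25: 149
Match at i=25, j=19: x = 25·43 + 19 = 1094.

1094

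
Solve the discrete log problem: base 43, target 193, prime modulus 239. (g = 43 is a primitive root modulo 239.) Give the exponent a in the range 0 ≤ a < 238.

80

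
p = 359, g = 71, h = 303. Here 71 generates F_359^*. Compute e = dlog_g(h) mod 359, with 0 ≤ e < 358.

Baby-step giant-step with m = ceil(sqrt(358)) = 19.
Baby table (71^j mod 359 for j=0..18):
  0:1  1:71  2:15  3:347  4:225  5:179  6:144  7:172
  8:6  9:67  10:90  11:287  12:273  13:356  14:146  15:314
  16:36  17:43  18:181
Giant step factor: 71^(-19) ≡ 59 (mod 359).
Scan 303·59^i mod 359 for i = 0, 1, …:
  i=0: 303   i=1: 286   i=2: 1
Match at i=2, j=0: e = 2·19 + 0 = 38.

38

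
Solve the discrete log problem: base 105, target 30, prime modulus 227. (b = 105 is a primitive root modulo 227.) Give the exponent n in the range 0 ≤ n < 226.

192

Baby-step giant-step with m = ceil(sqrt(226)) = 16.
Baby table (105^j mod 227 for j=0..15):
  0:1  1:105  2:129  3:152  4:70  5:86  6:177  7:198
  8:133  9:118  10:132  11:13  12:3  13:88  14:160  15:2
Giant step factor: 105^(-16) ≡ 40 (mod 227).
Scan 30·40^i mod 227 for i = 0, 1, …:
  i=0: 30   i=1: 65   i=2: 103   i=3: 34
  i=4: 225   i=5: 147   i=6: 205   i=7: 28
  i=8: 212   i=9: 81   i=10: 62   i=11: 210
  i=12: 1
Match at i=12, j=0: n = 12·16 + 0 = 192.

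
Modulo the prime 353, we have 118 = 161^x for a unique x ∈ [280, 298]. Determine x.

Compute 161^280 mod 353 = 146, then multiply by 161 repeatedly:
  161^280=146  161^281=208  161^282=306  161^283=199  161^284=269
  161^285=243  161^286=293  161^287=224  161^288=58  161^289=160
  161^290=344  161^291=316  161^292=44  161^293=24  161^294=334
  161^295=118
Found 118 at exponent 295.

295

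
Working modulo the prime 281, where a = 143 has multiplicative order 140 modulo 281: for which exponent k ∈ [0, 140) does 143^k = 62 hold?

Baby-step giant-step with m = ceil(sqrt(140)) = 12.
Baby table (143^j mod 281 for j=0..11):
  0:1  1:143  2:217  3:121  4:162  5:124  6:29  7:213
  8:111  9:137  10:202  11:224
Giant step factor: 143^(-12) ≡ 140 (mod 281).
Scan 62·140^i mod 281 for i = 0, 1, …:
  i=0: 62   i=1: 250   i=2: 156   i=3: 203
  i=4: 39   i=5: 121
Match at i=5, j=3: k = 5·12 + 3 = 63.

63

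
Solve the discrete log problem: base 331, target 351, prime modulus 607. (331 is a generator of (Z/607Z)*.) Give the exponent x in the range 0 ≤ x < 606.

211

Baby-step giant-step with m = ceil(sqrt(606)) = 25.
Baby table (331^j mod 607 for j=0..24):
  0:1  1:331  2:301  3:83  4:158  5:96  6:212  7:367
  8:77  9:600  10:111  11:321  12:26  13:108  14:542  15:337
  16:466  17:68  18:49  19:437  20:181  21:425  22:458  23:455
  24:69
Giant step factor: 331^(-25) ≡ 123 (mod 607).
Scan 351·123^i mod 607 for i = 0, 1, …:
  i=0: 351   i=1: 76   i=2: 243   i=3: 146
  i=4: 355   i=5: 568   i=6: 59   i=7: 580
  i=8: 321
Match at i=8, j=11: x = 8·25 + 11 = 211.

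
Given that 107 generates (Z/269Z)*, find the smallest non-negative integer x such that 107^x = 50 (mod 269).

Baby-step giant-step with m = ceil(sqrt(268)) = 17.
Baby table (107^j mod 269 for j=0..16):
  0:1  1:107  2:151  3:17  4:205  5:146  6:20  7:257
  8:61  9:71  10:65  11:230  12:131  13:29  14:144  15:75
  16:224
Giant step factor: 107^(-17) ≡ 10 (mod 269).
Scan 50·10^i mod 269 for i = 0, 1, …:
  i=0: 50   i=1: 231   i=2: 158   i=3: 235
  i=4: 198   i=5: 97   i=6: 163   i=7: 16
  i=8: 160   i=9: 255   i=10: 129   i=11: 214
  i=12: 257
Match at i=12, j=7: x = 12·17 + 7 = 211.

211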